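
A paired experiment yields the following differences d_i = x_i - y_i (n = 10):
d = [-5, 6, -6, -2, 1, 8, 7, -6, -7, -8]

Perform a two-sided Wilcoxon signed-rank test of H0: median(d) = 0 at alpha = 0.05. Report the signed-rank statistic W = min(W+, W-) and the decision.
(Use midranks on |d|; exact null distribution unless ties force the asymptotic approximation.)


Step 1: Drop any zero differences (none here) and take |d_i|.
|d| = [5, 6, 6, 2, 1, 8, 7, 6, 7, 8]
Step 2: Midrank |d_i| (ties get averaged ranks).
ranks: |5|->3, |6|->5, |6|->5, |2|->2, |1|->1, |8|->9.5, |7|->7.5, |6|->5, |7|->7.5, |8|->9.5
Step 3: Attach original signs; sum ranks with positive sign and with negative sign.
W+ = 5 + 1 + 9.5 + 7.5 = 23
W- = 3 + 5 + 2 + 5 + 7.5 + 9.5 = 32
(Check: W+ + W- = 55 should equal n(n+1)/2 = 55.)
Step 4: Test statistic W = min(W+, W-) = 23.
Step 5: Ties in |d|, so use the tie-corrected normal approximation.
        E[W] = n(n+1)/4 = 10*11/4 = 27.5.
        Tie groups: |d|=6 (t=3), |d|=7 (t=2), |d|=8 (t=2); sum(t^3 - t) = 36.
        Var[W] = n(n+1)(2n+1)/24 - sum(t^3-t)/48 = 2310/24 - 36/48 = 95.5.
        z = (W - E[W]) / sqrt(Var[W]) = (23 - 27.5) / 9.7724 = -0.4605.
        Two-sided p = 2*Phi(z) = 0.645172.
Step 6: alpha = 0.05. fail to reject H0.

W+ = 23, W- = 32, W = min = 23, p = 0.645172, fail to reject H0.


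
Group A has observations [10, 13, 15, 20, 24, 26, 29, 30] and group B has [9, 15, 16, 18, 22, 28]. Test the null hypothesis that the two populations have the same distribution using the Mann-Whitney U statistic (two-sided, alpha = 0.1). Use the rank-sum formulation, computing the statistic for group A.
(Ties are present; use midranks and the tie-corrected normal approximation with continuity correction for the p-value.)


Step 1: Combine and sort all 14 observations; assign midranks.
sorted (value, group): (9,Y), (10,X), (13,X), (15,X), (15,Y), (16,Y), (18,Y), (20,X), (22,Y), (24,X), (26,X), (28,Y), (29,X), (30,X)
ranks: 9->1, 10->2, 13->3, 15->4.5, 15->4.5, 16->6, 18->7, 20->8, 22->9, 24->10, 26->11, 28->12, 29->13, 30->14
Step 2: Rank sum for X: R1 = 2 + 3 + 4.5 + 8 + 10 + 11 + 13 + 14 = 65.5.
Step 3: U_X = R1 - n1(n1+1)/2 = 65.5 - 8*9/2 = 65.5 - 36 = 29.5.
       U_Y = n1*n2 - U_X = 48 - 29.5 = 18.5.
Step 4: Ties are present, so use the tie-corrected normal approximation (with continuity correction) for the p-value.
Step 5: p-value = 0.518145; compare to alpha = 0.1. fail to reject H0.

U_X = 29.5, p = 0.518145, fail to reject H0 at alpha = 0.1.


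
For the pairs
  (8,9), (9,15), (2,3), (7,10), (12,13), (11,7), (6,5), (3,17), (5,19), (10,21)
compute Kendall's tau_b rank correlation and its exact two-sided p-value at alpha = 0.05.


Step 1: Enumerate the 45 unordered pairs (i,j) with i<j and classify each by sign(x_j-x_i) * sign(y_j-y_i).
  (1,2):dx=+1,dy=+6->C; (1,3):dx=-6,dy=-6->C; (1,4):dx=-1,dy=+1->D; (1,5):dx=+4,dy=+4->C
  (1,6):dx=+3,dy=-2->D; (1,7):dx=-2,dy=-4->C; (1,8):dx=-5,dy=+8->D; (1,9):dx=-3,dy=+10->D
  (1,10):dx=+2,dy=+12->C; (2,3):dx=-7,dy=-12->C; (2,4):dx=-2,dy=-5->C; (2,5):dx=+3,dy=-2->D
  (2,6):dx=+2,dy=-8->D; (2,7):dx=-3,dy=-10->C; (2,8):dx=-6,dy=+2->D; (2,9):dx=-4,dy=+4->D
  (2,10):dx=+1,dy=+6->C; (3,4):dx=+5,dy=+7->C; (3,5):dx=+10,dy=+10->C; (3,6):dx=+9,dy=+4->C
  (3,7):dx=+4,dy=+2->C; (3,8):dx=+1,dy=+14->C; (3,9):dx=+3,dy=+16->C; (3,10):dx=+8,dy=+18->C
  (4,5):dx=+5,dy=+3->C; (4,6):dx=+4,dy=-3->D; (4,7):dx=-1,dy=-5->C; (4,8):dx=-4,dy=+7->D
  (4,9):dx=-2,dy=+9->D; (4,10):dx=+3,dy=+11->C; (5,6):dx=-1,dy=-6->C; (5,7):dx=-6,dy=-8->C
  (5,8):dx=-9,dy=+4->D; (5,9):dx=-7,dy=+6->D; (5,10):dx=-2,dy=+8->D; (6,7):dx=-5,dy=-2->C
  (6,8):dx=-8,dy=+10->D; (6,9):dx=-6,dy=+12->D; (6,10):dx=-1,dy=+14->D; (7,8):dx=-3,dy=+12->D
  (7,9):dx=-1,dy=+14->D; (7,10):dx=+4,dy=+16->C; (8,9):dx=+2,dy=+2->C; (8,10):dx=+7,dy=+4->C
  (9,10):dx=+5,dy=+2->C
Step 2: C = 26, D = 19, total pairs = 45.
Step 3: tau = (C - D)/(n(n-1)/2) = (26 - 19)/45 = 0.155556.
Step 4: Exact two-sided p-value (enumerate n! = 3628800 permutations of y under H0): p = 0.600654.
Step 5: alpha = 0.05. fail to reject H0.

tau_b = 0.1556 (C=26, D=19), p = 0.600654, fail to reject H0.


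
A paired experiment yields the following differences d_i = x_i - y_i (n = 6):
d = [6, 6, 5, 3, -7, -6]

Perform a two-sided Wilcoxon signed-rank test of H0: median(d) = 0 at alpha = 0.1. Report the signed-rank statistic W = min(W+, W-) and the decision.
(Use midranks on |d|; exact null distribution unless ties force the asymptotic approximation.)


Step 1: Drop any zero differences (none here) and take |d_i|.
|d| = [6, 6, 5, 3, 7, 6]
Step 2: Midrank |d_i| (ties get averaged ranks).
ranks: |6|->4, |6|->4, |5|->2, |3|->1, |7|->6, |6|->4
Step 3: Attach original signs; sum ranks with positive sign and with negative sign.
W+ = 4 + 4 + 2 + 1 = 11
W- = 6 + 4 = 10
(Check: W+ + W- = 21 should equal n(n+1)/2 = 21.)
Step 4: Test statistic W = min(W+, W-) = 10.
Step 5: Ties in |d|, so use the tie-corrected normal approximation.
        E[W] = n(n+1)/4 = 6*7/4 = 10.5.
        Tie groups: |d|=6 (t=3); sum(t^3 - t) = 24.
        Var[W] = n(n+1)(2n+1)/24 - sum(t^3-t)/48 = 546/24 - 24/48 = 22.25.
        z = (W - E[W]) / sqrt(Var[W]) = (10 - 10.5) / 4.7170 = -0.1060.
        Two-sided p = 2*Phi(z) = 0.915583.
Step 6: alpha = 0.1. fail to reject H0.

W+ = 11, W- = 10, W = min = 10, p = 0.915583, fail to reject H0.


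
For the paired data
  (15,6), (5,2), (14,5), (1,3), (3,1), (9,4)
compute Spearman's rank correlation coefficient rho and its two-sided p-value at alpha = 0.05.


Step 1: Rank x and y separately (midranks; no ties here).
rank(x): 15->6, 5->3, 14->5, 1->1, 3->2, 9->4
rank(y): 6->6, 2->2, 5->5, 3->3, 1->1, 4->4
Step 2: d_i = R_x(i) - R_y(i); compute d_i^2.
  (6-6)^2=0, (3-2)^2=1, (5-5)^2=0, (1-3)^2=4, (2-1)^2=1, (4-4)^2=0
sum(d^2) = 6.
Step 3: rho = 1 - 6*6 / (6*(6^2 - 1)) = 1 - 36/210 = 0.828571.
Step 4: Under H0, t = rho * sqrt((n-2)/(1-rho^2)) = 2.9598 ~ t(4).
Step 5: Two-sided p-value from the t-distribution with 4 df = 0.041563.
Step 6: alpha = 0.05. reject H0.

rho = 0.8286, p = 0.041563, reject H0 at alpha = 0.05.


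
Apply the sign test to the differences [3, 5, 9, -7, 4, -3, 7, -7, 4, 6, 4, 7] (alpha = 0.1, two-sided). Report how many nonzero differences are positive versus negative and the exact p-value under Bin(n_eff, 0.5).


Step 1: Discard zero differences. Original n = 12; n_eff = number of nonzero differences = 12.
Nonzero differences (with sign): +3, +5, +9, -7, +4, -3, +7, -7, +4, +6, +4, +7
Step 2: Count signs: positive = 9, negative = 3.
Step 3: Under H0: P(positive) = 0.5, so the number of positives S ~ Bin(12, 0.5).
Step 4: Two-sided exact p-value = sum of Bin(12,0.5) probabilities at or below the observed probability = 0.145996.
Step 5: alpha = 0.1. fail to reject H0.

n_eff = 12, pos = 9, neg = 3, p = 0.145996, fail to reject H0.


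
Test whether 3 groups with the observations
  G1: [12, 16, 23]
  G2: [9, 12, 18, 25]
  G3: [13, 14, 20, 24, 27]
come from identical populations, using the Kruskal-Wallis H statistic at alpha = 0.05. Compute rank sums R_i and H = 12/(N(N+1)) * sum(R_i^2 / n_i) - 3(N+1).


Step 1: Combine all N = 12 observations and assign midranks.
sorted (value, group, rank): (9,G2,1), (12,G1,2.5), (12,G2,2.5), (13,G3,4), (14,G3,5), (16,G1,6), (18,G2,7), (20,G3,8), (23,G1,9), (24,G3,10), (25,G2,11), (27,G3,12)
Step 2: Sum ranks within each group.
R_1 = 17.5 (n_1 = 3)
R_2 = 21.5 (n_2 = 4)
R_3 = 39 (n_3 = 5)
Step 3: H = 12/(N(N+1)) * sum(R_i^2/n_i) - 3(N+1)
     = 12/(12*13) * (17.5^2/3 + 21.5^2/4 + 39^2/5) - 3*13
     = 0.076923 * 521.846 - 39
     = 1.141987.
Step 4: Ties present; correction factor C = 1 - 6/(12^3 - 12) = 0.996503. Corrected H = 1.141987 / 0.996503 = 1.145994.
Step 5: Under H0, H ~ chi^2(2); p-value = 0.563833.
Step 6: alpha = 0.05. fail to reject H0.

H = 1.1460, df = 2, p = 0.563833, fail to reject H0.


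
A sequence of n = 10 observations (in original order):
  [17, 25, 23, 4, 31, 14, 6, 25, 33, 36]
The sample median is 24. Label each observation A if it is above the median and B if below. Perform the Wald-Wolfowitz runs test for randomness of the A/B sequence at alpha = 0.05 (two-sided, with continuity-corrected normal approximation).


Step 1: Compute median = 24; label A = above, B = below.
Labels in order: BABBABBAAA  (n_A = 5, n_B = 5)
Step 2: Count runs R = 6.
Step 3: Under H0 (random ordering), E[R] = 2*n_A*n_B/(n_A+n_B) + 1 = 2*5*5/10 + 1 = 6.0000.
        Var[R] = 2*n_A*n_B*(2*n_A*n_B - n_A - n_B) / ((n_A+n_B)^2 * (n_A+n_B-1)) = 2000/900 = 2.2222.
        SD[R] = 1.4907.
Step 4: R = E[R], so z = 0 with no continuity correction.
Step 5: Two-sided p-value via normal approximation = 2*(1 - Phi(|z|)) = 1.000000.
Step 6: alpha = 0.05. fail to reject H0.

R = 6, z = 0.0000, p = 1.000000, fail to reject H0.


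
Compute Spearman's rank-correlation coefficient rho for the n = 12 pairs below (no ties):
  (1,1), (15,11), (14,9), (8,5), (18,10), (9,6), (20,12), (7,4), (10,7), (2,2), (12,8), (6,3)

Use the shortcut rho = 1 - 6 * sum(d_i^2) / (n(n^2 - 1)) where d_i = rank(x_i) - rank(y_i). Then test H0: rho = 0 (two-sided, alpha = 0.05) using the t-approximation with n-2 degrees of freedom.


Step 1: Rank x and y separately (midranks; no ties here).
rank(x): 1->1, 15->10, 14->9, 8->5, 18->11, 9->6, 20->12, 7->4, 10->7, 2->2, 12->8, 6->3
rank(y): 1->1, 11->11, 9->9, 5->5, 10->10, 6->6, 12->12, 4->4, 7->7, 2->2, 8->8, 3->3
Step 2: d_i = R_x(i) - R_y(i); compute d_i^2.
  (1-1)^2=0, (10-11)^2=1, (9-9)^2=0, (5-5)^2=0, (11-10)^2=1, (6-6)^2=0, (12-12)^2=0, (4-4)^2=0, (7-7)^2=0, (2-2)^2=0, (8-8)^2=0, (3-3)^2=0
sum(d^2) = 2.
Step 3: rho = 1 - 6*2 / (12*(12^2 - 1)) = 1 - 12/1716 = 0.993007.
Step 4: Under H0, t = rho * sqrt((n-2)/(1-rho^2)) = 26.5990 ~ t(10).
Step 5: Two-sided p-value from the t-distribution with 10 df = 0.000000.
Step 6: alpha = 0.05. reject H0.

rho = 0.9930, p = 0.000000, reject H0 at alpha = 0.05.


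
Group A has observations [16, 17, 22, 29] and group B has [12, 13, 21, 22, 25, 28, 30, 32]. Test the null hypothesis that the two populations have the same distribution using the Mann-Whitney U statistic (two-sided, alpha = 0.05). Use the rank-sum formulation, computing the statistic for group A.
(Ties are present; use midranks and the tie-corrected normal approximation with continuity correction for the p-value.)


Step 1: Combine and sort all 12 observations; assign midranks.
sorted (value, group): (12,Y), (13,Y), (16,X), (17,X), (21,Y), (22,X), (22,Y), (25,Y), (28,Y), (29,X), (30,Y), (32,Y)
ranks: 12->1, 13->2, 16->3, 17->4, 21->5, 22->6.5, 22->6.5, 25->8, 28->9, 29->10, 30->11, 32->12
Step 2: Rank sum for X: R1 = 3 + 4 + 6.5 + 10 = 23.5.
Step 3: U_X = R1 - n1(n1+1)/2 = 23.5 - 4*5/2 = 23.5 - 10 = 13.5.
       U_Y = n1*n2 - U_X = 32 - 13.5 = 18.5.
Step 4: Ties are present, so use the tie-corrected normal approximation (with continuity correction) for the p-value.
Step 5: p-value = 0.733647; compare to alpha = 0.05. fail to reject H0.

U_X = 13.5, p = 0.733647, fail to reject H0 at alpha = 0.05.


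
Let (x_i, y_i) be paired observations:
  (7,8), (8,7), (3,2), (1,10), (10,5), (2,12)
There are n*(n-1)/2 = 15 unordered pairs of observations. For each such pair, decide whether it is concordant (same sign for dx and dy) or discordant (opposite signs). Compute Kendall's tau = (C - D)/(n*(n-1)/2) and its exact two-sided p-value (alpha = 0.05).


Step 1: Enumerate the 15 unordered pairs (i,j) with i<j and classify each by sign(x_j-x_i) * sign(y_j-y_i).
  (1,2):dx=+1,dy=-1->D; (1,3):dx=-4,dy=-6->C; (1,4):dx=-6,dy=+2->D; (1,5):dx=+3,dy=-3->D
  (1,6):dx=-5,dy=+4->D; (2,3):dx=-5,dy=-5->C; (2,4):dx=-7,dy=+3->D; (2,5):dx=+2,dy=-2->D
  (2,6):dx=-6,dy=+5->D; (3,4):dx=-2,dy=+8->D; (3,5):dx=+7,dy=+3->C; (3,6):dx=-1,dy=+10->D
  (4,5):dx=+9,dy=-5->D; (4,6):dx=+1,dy=+2->C; (5,6):dx=-8,dy=+7->D
Step 2: C = 4, D = 11, total pairs = 15.
Step 3: tau = (C - D)/(n(n-1)/2) = (4 - 11)/15 = -0.466667.
Step 4: Exact two-sided p-value (enumerate n! = 720 permutations of y under H0): p = 0.272222.
Step 5: alpha = 0.05. fail to reject H0.

tau_b = -0.4667 (C=4, D=11), p = 0.272222, fail to reject H0.


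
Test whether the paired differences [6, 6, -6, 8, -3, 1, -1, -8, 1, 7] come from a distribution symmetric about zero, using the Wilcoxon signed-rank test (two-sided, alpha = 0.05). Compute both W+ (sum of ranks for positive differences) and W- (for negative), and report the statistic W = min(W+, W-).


Step 1: Drop any zero differences (none here) and take |d_i|.
|d| = [6, 6, 6, 8, 3, 1, 1, 8, 1, 7]
Step 2: Midrank |d_i| (ties get averaged ranks).
ranks: |6|->6, |6|->6, |6|->6, |8|->9.5, |3|->4, |1|->2, |1|->2, |8|->9.5, |1|->2, |7|->8
Step 3: Attach original signs; sum ranks with positive sign and with negative sign.
W+ = 6 + 6 + 9.5 + 2 + 2 + 8 = 33.5
W- = 6 + 4 + 2 + 9.5 = 21.5
(Check: W+ + W- = 55 should equal n(n+1)/2 = 55.)
Step 4: Test statistic W = min(W+, W-) = 21.5.
Step 5: Ties in |d|, so use the tie-corrected normal approximation.
        E[W] = n(n+1)/4 = 10*11/4 = 27.5.
        Tie groups: |d|=1 (t=3), |d|=6 (t=3), |d|=8 (t=2); sum(t^3 - t) = 54.
        Var[W] = n(n+1)(2n+1)/24 - sum(t^3-t)/48 = 2310/24 - 54/48 = 95.125.
        z = (W - E[W]) / sqrt(Var[W]) = (21.5 - 27.5) / 9.7532 = -0.6152.
        Two-sided p = 2*Phi(z) = 0.538434.
Step 6: alpha = 0.05. fail to reject H0.

W+ = 33.5, W- = 21.5, W = min = 21.5, p = 0.538434, fail to reject H0.


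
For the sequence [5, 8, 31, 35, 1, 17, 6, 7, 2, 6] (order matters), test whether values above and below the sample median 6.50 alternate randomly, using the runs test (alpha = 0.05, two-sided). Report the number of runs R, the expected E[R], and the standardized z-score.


Step 1: Compute median = 6.50; label A = above, B = below.
Labels in order: BAAABABABB  (n_A = 5, n_B = 5)
Step 2: Count runs R = 7.
Step 3: Under H0 (random ordering), E[R] = 2*n_A*n_B/(n_A+n_B) + 1 = 2*5*5/10 + 1 = 6.0000.
        Var[R] = 2*n_A*n_B*(2*n_A*n_B - n_A - n_B) / ((n_A+n_B)^2 * (n_A+n_B-1)) = 2000/900 = 2.2222.
        SD[R] = 1.4907.
Step 4: Continuity-corrected z = (R - 0.5 - E[R]) / SD[R] = (7 - 0.5 - 6.0000) / 1.4907 = 0.3354.
Step 5: Two-sided p-value via normal approximation = 2*(1 - Phi(|z|)) = 0.737316.
Step 6: alpha = 0.05. fail to reject H0.

R = 7, z = 0.3354, p = 0.737316, fail to reject H0.


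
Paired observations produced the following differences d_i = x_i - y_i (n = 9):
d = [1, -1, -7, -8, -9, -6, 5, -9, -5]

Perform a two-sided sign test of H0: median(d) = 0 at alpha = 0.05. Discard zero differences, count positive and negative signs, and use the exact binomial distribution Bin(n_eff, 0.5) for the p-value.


Step 1: Discard zero differences. Original n = 9; n_eff = number of nonzero differences = 9.
Nonzero differences (with sign): +1, -1, -7, -8, -9, -6, +5, -9, -5
Step 2: Count signs: positive = 2, negative = 7.
Step 3: Under H0: P(positive) = 0.5, so the number of positives S ~ Bin(9, 0.5).
Step 4: Two-sided exact p-value = sum of Bin(9,0.5) probabilities at or below the observed probability = 0.179688.
Step 5: alpha = 0.05. fail to reject H0.

n_eff = 9, pos = 2, neg = 7, p = 0.179688, fail to reject H0.


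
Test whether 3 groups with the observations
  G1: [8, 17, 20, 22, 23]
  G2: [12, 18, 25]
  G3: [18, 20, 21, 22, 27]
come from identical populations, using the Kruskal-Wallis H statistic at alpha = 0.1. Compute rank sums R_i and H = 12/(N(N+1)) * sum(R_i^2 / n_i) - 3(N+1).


Step 1: Combine all N = 13 observations and assign midranks.
sorted (value, group, rank): (8,G1,1), (12,G2,2), (17,G1,3), (18,G2,4.5), (18,G3,4.5), (20,G1,6.5), (20,G3,6.5), (21,G3,8), (22,G1,9.5), (22,G3,9.5), (23,G1,11), (25,G2,12), (27,G3,13)
Step 2: Sum ranks within each group.
R_1 = 31 (n_1 = 5)
R_2 = 18.5 (n_2 = 3)
R_3 = 41.5 (n_3 = 5)
Step 3: H = 12/(N(N+1)) * sum(R_i^2/n_i) - 3(N+1)
     = 12/(13*14) * (31^2/5 + 18.5^2/3 + 41.5^2/5) - 3*14
     = 0.065934 * 650.733 - 42
     = 0.905495.
Step 4: Ties present; correction factor C = 1 - 18/(13^3 - 13) = 0.991758. Corrected H = 0.905495 / 0.991758 = 0.913019.
Step 5: Under H0, H ~ chi^2(2); p-value = 0.633491.
Step 6: alpha = 0.1. fail to reject H0.

H = 0.9130, df = 2, p = 0.633491, fail to reject H0.


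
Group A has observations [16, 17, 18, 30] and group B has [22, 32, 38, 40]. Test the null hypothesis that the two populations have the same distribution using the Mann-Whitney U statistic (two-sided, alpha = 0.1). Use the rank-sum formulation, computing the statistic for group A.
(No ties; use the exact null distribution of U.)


Step 1: Combine and sort all 8 observations; assign midranks.
sorted (value, group): (16,X), (17,X), (18,X), (22,Y), (30,X), (32,Y), (38,Y), (40,Y)
ranks: 16->1, 17->2, 18->3, 22->4, 30->5, 32->6, 38->7, 40->8
Step 2: Rank sum for X: R1 = 1 + 2 + 3 + 5 = 11.
Step 3: U_X = R1 - n1(n1+1)/2 = 11 - 4*5/2 = 11 - 10 = 1.
       U_Y = n1*n2 - U_X = 16 - 1 = 15.
Step 4: No ties, so the exact null distribution of U (based on enumerating the C(8,4) = 70 equally likely rank assignments) gives the two-sided p-value.
Step 5: p-value = 0.057143; compare to alpha = 0.1. reject H0.

U_X = 1, p = 0.057143, reject H0 at alpha = 0.1.


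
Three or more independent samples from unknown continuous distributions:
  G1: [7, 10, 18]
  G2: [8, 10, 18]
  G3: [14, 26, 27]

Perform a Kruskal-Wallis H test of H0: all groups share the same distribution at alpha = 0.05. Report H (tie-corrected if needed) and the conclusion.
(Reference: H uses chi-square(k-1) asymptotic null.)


Step 1: Combine all N = 9 observations and assign midranks.
sorted (value, group, rank): (7,G1,1), (8,G2,2), (10,G1,3.5), (10,G2,3.5), (14,G3,5), (18,G1,6.5), (18,G2,6.5), (26,G3,8), (27,G3,9)
Step 2: Sum ranks within each group.
R_1 = 11 (n_1 = 3)
R_2 = 12 (n_2 = 3)
R_3 = 22 (n_3 = 3)
Step 3: H = 12/(N(N+1)) * sum(R_i^2/n_i) - 3(N+1)
     = 12/(9*10) * (11^2/3 + 12^2/3 + 22^2/3) - 3*10
     = 0.133333 * 249.667 - 30
     = 3.288889.
Step 4: Ties present; correction factor C = 1 - 12/(9^3 - 9) = 0.983333. Corrected H = 3.288889 / 0.983333 = 3.344633.
Step 5: Under H0, H ~ chi^2(2); p-value = 0.187812.
Step 6: alpha = 0.05. fail to reject H0.

H = 3.3446, df = 2, p = 0.187812, fail to reject H0.


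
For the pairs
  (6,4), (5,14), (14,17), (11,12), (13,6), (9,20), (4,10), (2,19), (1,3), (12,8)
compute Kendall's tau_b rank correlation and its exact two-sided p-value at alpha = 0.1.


Step 1: Enumerate the 45 unordered pairs (i,j) with i<j and classify each by sign(x_j-x_i) * sign(y_j-y_i).
  (1,2):dx=-1,dy=+10->D; (1,3):dx=+8,dy=+13->C; (1,4):dx=+5,dy=+8->C; (1,5):dx=+7,dy=+2->C
  (1,6):dx=+3,dy=+16->C; (1,7):dx=-2,dy=+6->D; (1,8):dx=-4,dy=+15->D; (1,9):dx=-5,dy=-1->C
  (1,10):dx=+6,dy=+4->C; (2,3):dx=+9,dy=+3->C; (2,4):dx=+6,dy=-2->D; (2,5):dx=+8,dy=-8->D
  (2,6):dx=+4,dy=+6->C; (2,7):dx=-1,dy=-4->C; (2,8):dx=-3,dy=+5->D; (2,9):dx=-4,dy=-11->C
  (2,10):dx=+7,dy=-6->D; (3,4):dx=-3,dy=-5->C; (3,5):dx=-1,dy=-11->C; (3,6):dx=-5,dy=+3->D
  (3,7):dx=-10,dy=-7->C; (3,8):dx=-12,dy=+2->D; (3,9):dx=-13,dy=-14->C; (3,10):dx=-2,dy=-9->C
  (4,5):dx=+2,dy=-6->D; (4,6):dx=-2,dy=+8->D; (4,7):dx=-7,dy=-2->C; (4,8):dx=-9,dy=+7->D
  (4,9):dx=-10,dy=-9->C; (4,10):dx=+1,dy=-4->D; (5,6):dx=-4,dy=+14->D; (5,7):dx=-9,dy=+4->D
  (5,8):dx=-11,dy=+13->D; (5,9):dx=-12,dy=-3->C; (5,10):dx=-1,dy=+2->D; (6,7):dx=-5,dy=-10->C
  (6,8):dx=-7,dy=-1->C; (6,9):dx=-8,dy=-17->C; (6,10):dx=+3,dy=-12->D; (7,8):dx=-2,dy=+9->D
  (7,9):dx=-3,dy=-7->C; (7,10):dx=+8,dy=-2->D; (8,9):dx=-1,dy=-16->C; (8,10):dx=+10,dy=-11->D
  (9,10):dx=+11,dy=+5->C
Step 2: C = 24, D = 21, total pairs = 45.
Step 3: tau = (C - D)/(n(n-1)/2) = (24 - 21)/45 = 0.066667.
Step 4: Exact two-sided p-value (enumerate n! = 3628800 permutations of y under H0): p = 0.861801.
Step 5: alpha = 0.1. fail to reject H0.

tau_b = 0.0667 (C=24, D=21), p = 0.861801, fail to reject H0.


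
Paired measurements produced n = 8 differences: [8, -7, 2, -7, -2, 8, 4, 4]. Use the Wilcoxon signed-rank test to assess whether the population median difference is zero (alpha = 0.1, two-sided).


Step 1: Drop any zero differences (none here) and take |d_i|.
|d| = [8, 7, 2, 7, 2, 8, 4, 4]
Step 2: Midrank |d_i| (ties get averaged ranks).
ranks: |8|->7.5, |7|->5.5, |2|->1.5, |7|->5.5, |2|->1.5, |8|->7.5, |4|->3.5, |4|->3.5
Step 3: Attach original signs; sum ranks with positive sign and with negative sign.
W+ = 7.5 + 1.5 + 7.5 + 3.5 + 3.5 = 23.5
W- = 5.5 + 5.5 + 1.5 = 12.5
(Check: W+ + W- = 36 should equal n(n+1)/2 = 36.)
Step 4: Test statistic W = min(W+, W-) = 12.5.
Step 5: Ties in |d|, so use the tie-corrected normal approximation.
        E[W] = n(n+1)/4 = 8*9/4 = 18.
        Tie groups: |d|=2 (t=2), |d|=4 (t=2), |d|=7 (t=2), |d|=8 (t=2); sum(t^3 - t) = 24.
        Var[W] = n(n+1)(2n+1)/24 - sum(t^3-t)/48 = 1224/24 - 24/48 = 50.5.
        z = (W - E[W]) / sqrt(Var[W]) = (12.5 - 18) / 7.1063 = -0.7740.
        Two-sided p = 2*Phi(z) = 0.438956.
Step 6: alpha = 0.1. fail to reject H0.

W+ = 23.5, W- = 12.5, W = min = 12.5, p = 0.438956, fail to reject H0.


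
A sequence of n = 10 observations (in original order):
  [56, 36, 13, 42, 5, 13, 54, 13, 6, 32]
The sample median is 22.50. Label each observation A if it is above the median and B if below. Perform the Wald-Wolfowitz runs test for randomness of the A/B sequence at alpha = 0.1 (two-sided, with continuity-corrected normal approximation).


Step 1: Compute median = 22.50; label A = above, B = below.
Labels in order: AABABBABBA  (n_A = 5, n_B = 5)
Step 2: Count runs R = 7.
Step 3: Under H0 (random ordering), E[R] = 2*n_A*n_B/(n_A+n_B) + 1 = 2*5*5/10 + 1 = 6.0000.
        Var[R] = 2*n_A*n_B*(2*n_A*n_B - n_A - n_B) / ((n_A+n_B)^2 * (n_A+n_B-1)) = 2000/900 = 2.2222.
        SD[R] = 1.4907.
Step 4: Continuity-corrected z = (R - 0.5 - E[R]) / SD[R] = (7 - 0.5 - 6.0000) / 1.4907 = 0.3354.
Step 5: Two-sided p-value via normal approximation = 2*(1 - Phi(|z|)) = 0.737316.
Step 6: alpha = 0.1. fail to reject H0.

R = 7, z = 0.3354, p = 0.737316, fail to reject H0.


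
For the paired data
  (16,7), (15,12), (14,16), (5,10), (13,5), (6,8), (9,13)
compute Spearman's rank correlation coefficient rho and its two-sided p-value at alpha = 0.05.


Step 1: Rank x and y separately (midranks; no ties here).
rank(x): 16->7, 15->6, 14->5, 5->1, 13->4, 6->2, 9->3
rank(y): 7->2, 12->5, 16->7, 10->4, 5->1, 8->3, 13->6
Step 2: d_i = R_x(i) - R_y(i); compute d_i^2.
  (7-2)^2=25, (6-5)^2=1, (5-7)^2=4, (1-4)^2=9, (4-1)^2=9, (2-3)^2=1, (3-6)^2=9
sum(d^2) = 58.
Step 3: rho = 1 - 6*58 / (7*(7^2 - 1)) = 1 - 348/336 = -0.035714.
Step 4: Under H0, t = rho * sqrt((n-2)/(1-rho^2)) = -0.0799 ~ t(5).
Step 5: Two-sided p-value from the t-distribution with 5 df = 0.939408.
Step 6: alpha = 0.05. fail to reject H0.

rho = -0.0357, p = 0.939408, fail to reject H0 at alpha = 0.05.


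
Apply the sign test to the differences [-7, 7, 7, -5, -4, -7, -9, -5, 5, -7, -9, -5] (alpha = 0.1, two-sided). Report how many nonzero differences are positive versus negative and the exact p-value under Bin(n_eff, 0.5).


Step 1: Discard zero differences. Original n = 12; n_eff = number of nonzero differences = 12.
Nonzero differences (with sign): -7, +7, +7, -5, -4, -7, -9, -5, +5, -7, -9, -5
Step 2: Count signs: positive = 3, negative = 9.
Step 3: Under H0: P(positive) = 0.5, so the number of positives S ~ Bin(12, 0.5).
Step 4: Two-sided exact p-value = sum of Bin(12,0.5) probabilities at or below the observed probability = 0.145996.
Step 5: alpha = 0.1. fail to reject H0.

n_eff = 12, pos = 3, neg = 9, p = 0.145996, fail to reject H0.


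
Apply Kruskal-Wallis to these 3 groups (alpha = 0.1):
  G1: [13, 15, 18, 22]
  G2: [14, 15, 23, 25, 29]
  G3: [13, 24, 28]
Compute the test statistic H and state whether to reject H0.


Step 1: Combine all N = 12 observations and assign midranks.
sorted (value, group, rank): (13,G1,1.5), (13,G3,1.5), (14,G2,3), (15,G1,4.5), (15,G2,4.5), (18,G1,6), (22,G1,7), (23,G2,8), (24,G3,9), (25,G2,10), (28,G3,11), (29,G2,12)
Step 2: Sum ranks within each group.
R_1 = 19 (n_1 = 4)
R_2 = 37.5 (n_2 = 5)
R_3 = 21.5 (n_3 = 3)
Step 3: H = 12/(N(N+1)) * sum(R_i^2/n_i) - 3(N+1)
     = 12/(12*13) * (19^2/4 + 37.5^2/5 + 21.5^2/3) - 3*13
     = 0.076923 * 525.583 - 39
     = 1.429487.
Step 4: Ties present; correction factor C = 1 - 12/(12^3 - 12) = 0.993007. Corrected H = 1.429487 / 0.993007 = 1.439554.
Step 5: Under H0, H ~ chi^2(2); p-value = 0.486861.
Step 6: alpha = 0.1. fail to reject H0.

H = 1.4396, df = 2, p = 0.486861, fail to reject H0.


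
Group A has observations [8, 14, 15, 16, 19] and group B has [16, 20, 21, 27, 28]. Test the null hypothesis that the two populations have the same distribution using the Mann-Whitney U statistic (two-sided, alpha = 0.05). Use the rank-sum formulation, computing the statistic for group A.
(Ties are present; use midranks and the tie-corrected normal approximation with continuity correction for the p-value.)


Step 1: Combine and sort all 10 observations; assign midranks.
sorted (value, group): (8,X), (14,X), (15,X), (16,X), (16,Y), (19,X), (20,Y), (21,Y), (27,Y), (28,Y)
ranks: 8->1, 14->2, 15->3, 16->4.5, 16->4.5, 19->6, 20->7, 21->8, 27->9, 28->10
Step 2: Rank sum for X: R1 = 1 + 2 + 3 + 4.5 + 6 = 16.5.
Step 3: U_X = R1 - n1(n1+1)/2 = 16.5 - 5*6/2 = 16.5 - 15 = 1.5.
       U_Y = n1*n2 - U_X = 25 - 1.5 = 23.5.
Step 4: Ties are present, so use the tie-corrected normal approximation (with continuity correction) for the p-value.
Step 5: p-value = 0.027803; compare to alpha = 0.05. reject H0.

U_X = 1.5, p = 0.027803, reject H0 at alpha = 0.05.


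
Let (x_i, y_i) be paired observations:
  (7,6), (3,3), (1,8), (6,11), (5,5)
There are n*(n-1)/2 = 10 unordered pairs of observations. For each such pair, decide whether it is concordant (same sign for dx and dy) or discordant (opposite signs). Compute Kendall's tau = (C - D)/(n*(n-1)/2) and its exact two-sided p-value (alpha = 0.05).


Step 1: Enumerate the 10 unordered pairs (i,j) with i<j and classify each by sign(x_j-x_i) * sign(y_j-y_i).
  (1,2):dx=-4,dy=-3->C; (1,3):dx=-6,dy=+2->D; (1,4):dx=-1,dy=+5->D; (1,5):dx=-2,dy=-1->C
  (2,3):dx=-2,dy=+5->D; (2,4):dx=+3,dy=+8->C; (2,5):dx=+2,dy=+2->C; (3,4):dx=+5,dy=+3->C
  (3,5):dx=+4,dy=-3->D; (4,5):dx=-1,dy=-6->C
Step 2: C = 6, D = 4, total pairs = 10.
Step 3: tau = (C - D)/(n(n-1)/2) = (6 - 4)/10 = 0.200000.
Step 4: Exact two-sided p-value (enumerate n! = 120 permutations of y under H0): p = 0.816667.
Step 5: alpha = 0.05. fail to reject H0.

tau_b = 0.2000 (C=6, D=4), p = 0.816667, fail to reject H0.


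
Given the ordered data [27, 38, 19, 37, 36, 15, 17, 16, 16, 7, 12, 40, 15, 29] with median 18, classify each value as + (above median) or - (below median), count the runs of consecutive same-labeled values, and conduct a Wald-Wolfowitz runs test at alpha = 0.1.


Step 1: Compute median = 18; label A = above, B = below.
Labels in order: AAAAABBBBBBABA  (n_A = 7, n_B = 7)
Step 2: Count runs R = 5.
Step 3: Under H0 (random ordering), E[R] = 2*n_A*n_B/(n_A+n_B) + 1 = 2*7*7/14 + 1 = 8.0000.
        Var[R] = 2*n_A*n_B*(2*n_A*n_B - n_A - n_B) / ((n_A+n_B)^2 * (n_A+n_B-1)) = 8232/2548 = 3.2308.
        SD[R] = 1.7974.
Step 4: Continuity-corrected z = (R + 0.5 - E[R]) / SD[R] = (5 + 0.5 - 8.0000) / 1.7974 = -1.3909.
Step 5: Two-sided p-value via normal approximation = 2*(1 - Phi(|z|)) = 0.164264.
Step 6: alpha = 0.1. fail to reject H0.

R = 5, z = -1.3909, p = 0.164264, fail to reject H0.


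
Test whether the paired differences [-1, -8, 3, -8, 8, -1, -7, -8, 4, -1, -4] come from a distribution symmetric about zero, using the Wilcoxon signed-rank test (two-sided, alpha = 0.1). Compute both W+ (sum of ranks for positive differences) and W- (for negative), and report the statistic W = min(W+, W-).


Step 1: Drop any zero differences (none here) and take |d_i|.
|d| = [1, 8, 3, 8, 8, 1, 7, 8, 4, 1, 4]
Step 2: Midrank |d_i| (ties get averaged ranks).
ranks: |1|->2, |8|->9.5, |3|->4, |8|->9.5, |8|->9.5, |1|->2, |7|->7, |8|->9.5, |4|->5.5, |1|->2, |4|->5.5
Step 3: Attach original signs; sum ranks with positive sign and with negative sign.
W+ = 4 + 9.5 + 5.5 = 19
W- = 2 + 9.5 + 9.5 + 2 + 7 + 9.5 + 2 + 5.5 = 47
(Check: W+ + W- = 66 should equal n(n+1)/2 = 66.)
Step 4: Test statistic W = min(W+, W-) = 19.
Step 5: Ties in |d|, so use the tie-corrected normal approximation.
        E[W] = n(n+1)/4 = 11*12/4 = 33.
        Tie groups: |d|=1 (t=3), |d|=4 (t=2), |d|=8 (t=4); sum(t^3 - t) = 90.
        Var[W] = n(n+1)(2n+1)/24 - sum(t^3-t)/48 = 3036/24 - 90/48 = 124.625.
        z = (W - E[W]) / sqrt(Var[W]) = (19 - 33) / 11.1636 = -1.2541.
        Two-sided p = 2*Phi(z) = 0.209813.
Step 6: alpha = 0.1. fail to reject H0.

W+ = 19, W- = 47, W = min = 19, p = 0.209813, fail to reject H0.


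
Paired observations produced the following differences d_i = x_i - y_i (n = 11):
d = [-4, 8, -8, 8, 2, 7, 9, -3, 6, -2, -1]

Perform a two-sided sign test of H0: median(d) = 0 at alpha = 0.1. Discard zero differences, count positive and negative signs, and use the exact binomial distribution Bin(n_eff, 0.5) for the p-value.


Step 1: Discard zero differences. Original n = 11; n_eff = number of nonzero differences = 11.
Nonzero differences (with sign): -4, +8, -8, +8, +2, +7, +9, -3, +6, -2, -1
Step 2: Count signs: positive = 6, negative = 5.
Step 3: Under H0: P(positive) = 0.5, so the number of positives S ~ Bin(11, 0.5).
Step 4: Two-sided exact p-value = sum of Bin(11,0.5) probabilities at or below the observed probability = 1.000000.
Step 5: alpha = 0.1. fail to reject H0.

n_eff = 11, pos = 6, neg = 5, p = 1.000000, fail to reject H0.


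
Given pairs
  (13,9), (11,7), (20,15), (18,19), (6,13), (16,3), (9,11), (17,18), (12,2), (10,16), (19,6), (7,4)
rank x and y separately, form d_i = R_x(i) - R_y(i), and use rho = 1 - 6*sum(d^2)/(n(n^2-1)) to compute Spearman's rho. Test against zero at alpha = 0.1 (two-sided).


Step 1: Rank x and y separately (midranks; no ties here).
rank(x): 13->7, 11->5, 20->12, 18->10, 6->1, 16->8, 9->3, 17->9, 12->6, 10->4, 19->11, 7->2
rank(y): 9->6, 7->5, 15->9, 19->12, 13->8, 3->2, 11->7, 18->11, 2->1, 16->10, 6->4, 4->3
Step 2: d_i = R_x(i) - R_y(i); compute d_i^2.
  (7-6)^2=1, (5-5)^2=0, (12-9)^2=9, (10-12)^2=4, (1-8)^2=49, (8-2)^2=36, (3-7)^2=16, (9-11)^2=4, (6-1)^2=25, (4-10)^2=36, (11-4)^2=49, (2-3)^2=1
sum(d^2) = 230.
Step 3: rho = 1 - 6*230 / (12*(12^2 - 1)) = 1 - 1380/1716 = 0.195804.
Step 4: Under H0, t = rho * sqrt((n-2)/(1-rho^2)) = 0.6314 ~ t(10).
Step 5: Two-sided p-value from the t-distribution with 10 df = 0.541936.
Step 6: alpha = 0.1. fail to reject H0.

rho = 0.1958, p = 0.541936, fail to reject H0 at alpha = 0.1.


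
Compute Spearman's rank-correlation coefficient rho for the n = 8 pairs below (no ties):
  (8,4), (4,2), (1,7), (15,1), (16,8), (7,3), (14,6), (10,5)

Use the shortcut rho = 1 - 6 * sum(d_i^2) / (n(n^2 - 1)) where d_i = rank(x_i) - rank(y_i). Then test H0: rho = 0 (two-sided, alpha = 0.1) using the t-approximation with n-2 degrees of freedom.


Step 1: Rank x and y separately (midranks; no ties here).
rank(x): 8->4, 4->2, 1->1, 15->7, 16->8, 7->3, 14->6, 10->5
rank(y): 4->4, 2->2, 7->7, 1->1, 8->8, 3->3, 6->6, 5->5
Step 2: d_i = R_x(i) - R_y(i); compute d_i^2.
  (4-4)^2=0, (2-2)^2=0, (1-7)^2=36, (7-1)^2=36, (8-8)^2=0, (3-3)^2=0, (6-6)^2=0, (5-5)^2=0
sum(d^2) = 72.
Step 3: rho = 1 - 6*72 / (8*(8^2 - 1)) = 1 - 432/504 = 0.142857.
Step 4: Under H0, t = rho * sqrt((n-2)/(1-rho^2)) = 0.3536 ~ t(6).
Step 5: Two-sided p-value from the t-distribution with 6 df = 0.735765.
Step 6: alpha = 0.1. fail to reject H0.

rho = 0.1429, p = 0.735765, fail to reject H0 at alpha = 0.1.


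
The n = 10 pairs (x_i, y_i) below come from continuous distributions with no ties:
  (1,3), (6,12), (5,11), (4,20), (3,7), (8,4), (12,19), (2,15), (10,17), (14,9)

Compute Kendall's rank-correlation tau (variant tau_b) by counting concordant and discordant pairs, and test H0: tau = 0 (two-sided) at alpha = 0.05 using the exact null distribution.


Step 1: Enumerate the 45 unordered pairs (i,j) with i<j and classify each by sign(x_j-x_i) * sign(y_j-y_i).
  (1,2):dx=+5,dy=+9->C; (1,3):dx=+4,dy=+8->C; (1,4):dx=+3,dy=+17->C; (1,5):dx=+2,dy=+4->C
  (1,6):dx=+7,dy=+1->C; (1,7):dx=+11,dy=+16->C; (1,8):dx=+1,dy=+12->C; (1,9):dx=+9,dy=+14->C
  (1,10):dx=+13,dy=+6->C; (2,3):dx=-1,dy=-1->C; (2,4):dx=-2,dy=+8->D; (2,5):dx=-3,dy=-5->C
  (2,6):dx=+2,dy=-8->D; (2,7):dx=+6,dy=+7->C; (2,8):dx=-4,dy=+3->D; (2,9):dx=+4,dy=+5->C
  (2,10):dx=+8,dy=-3->D; (3,4):dx=-1,dy=+9->D; (3,5):dx=-2,dy=-4->C; (3,6):dx=+3,dy=-7->D
  (3,7):dx=+7,dy=+8->C; (3,8):dx=-3,dy=+4->D; (3,9):dx=+5,dy=+6->C; (3,10):dx=+9,dy=-2->D
  (4,5):dx=-1,dy=-13->C; (4,6):dx=+4,dy=-16->D; (4,7):dx=+8,dy=-1->D; (4,8):dx=-2,dy=-5->C
  (4,9):dx=+6,dy=-3->D; (4,10):dx=+10,dy=-11->D; (5,6):dx=+5,dy=-3->D; (5,7):dx=+9,dy=+12->C
  (5,8):dx=-1,dy=+8->D; (5,9):dx=+7,dy=+10->C; (5,10):dx=+11,dy=+2->C; (6,7):dx=+4,dy=+15->C
  (6,8):dx=-6,dy=+11->D; (6,9):dx=+2,dy=+13->C; (6,10):dx=+6,dy=+5->C; (7,8):dx=-10,dy=-4->C
  (7,9):dx=-2,dy=-2->C; (7,10):dx=+2,dy=-10->D; (8,9):dx=+8,dy=+2->C; (8,10):dx=+12,dy=-6->D
  (9,10):dx=+4,dy=-8->D
Step 2: C = 27, D = 18, total pairs = 45.
Step 3: tau = (C - D)/(n(n-1)/2) = (27 - 18)/45 = 0.200000.
Step 4: Exact two-sided p-value (enumerate n! = 3628800 permutations of y under H0): p = 0.484313.
Step 5: alpha = 0.05. fail to reject H0.

tau_b = 0.2000 (C=27, D=18), p = 0.484313, fail to reject H0.


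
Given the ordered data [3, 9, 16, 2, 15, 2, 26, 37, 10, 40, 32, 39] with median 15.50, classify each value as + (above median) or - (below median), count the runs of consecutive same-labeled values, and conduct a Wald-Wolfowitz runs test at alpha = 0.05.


Step 1: Compute median = 15.50; label A = above, B = below.
Labels in order: BBABBBAABAAA  (n_A = 6, n_B = 6)
Step 2: Count runs R = 6.
Step 3: Under H0 (random ordering), E[R] = 2*n_A*n_B/(n_A+n_B) + 1 = 2*6*6/12 + 1 = 7.0000.
        Var[R] = 2*n_A*n_B*(2*n_A*n_B - n_A - n_B) / ((n_A+n_B)^2 * (n_A+n_B-1)) = 4320/1584 = 2.7273.
        SD[R] = 1.6514.
Step 4: Continuity-corrected z = (R + 0.5 - E[R]) / SD[R] = (6 + 0.5 - 7.0000) / 1.6514 = -0.3028.
Step 5: Two-sided p-value via normal approximation = 2*(1 - Phi(|z|)) = 0.762069.
Step 6: alpha = 0.05. fail to reject H0.

R = 6, z = -0.3028, p = 0.762069, fail to reject H0.


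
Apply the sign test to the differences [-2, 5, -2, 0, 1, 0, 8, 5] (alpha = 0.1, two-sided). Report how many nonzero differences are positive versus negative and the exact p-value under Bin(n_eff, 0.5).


Step 1: Discard zero differences. Original n = 8; n_eff = number of nonzero differences = 6.
Nonzero differences (with sign): -2, +5, -2, +1, +8, +5
Step 2: Count signs: positive = 4, negative = 2.
Step 3: Under H0: P(positive) = 0.5, so the number of positives S ~ Bin(6, 0.5).
Step 4: Two-sided exact p-value = sum of Bin(6,0.5) probabilities at or below the observed probability = 0.687500.
Step 5: alpha = 0.1. fail to reject H0.

n_eff = 6, pos = 4, neg = 2, p = 0.687500, fail to reject H0.


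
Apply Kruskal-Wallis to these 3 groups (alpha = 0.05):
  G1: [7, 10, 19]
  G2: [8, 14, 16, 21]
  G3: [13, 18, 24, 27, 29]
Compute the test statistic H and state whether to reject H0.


Step 1: Combine all N = 12 observations and assign midranks.
sorted (value, group, rank): (7,G1,1), (8,G2,2), (10,G1,3), (13,G3,4), (14,G2,5), (16,G2,6), (18,G3,7), (19,G1,8), (21,G2,9), (24,G3,10), (27,G3,11), (29,G3,12)
Step 2: Sum ranks within each group.
R_1 = 12 (n_1 = 3)
R_2 = 22 (n_2 = 4)
R_3 = 44 (n_3 = 5)
Step 3: H = 12/(N(N+1)) * sum(R_i^2/n_i) - 3(N+1)
     = 12/(12*13) * (12^2/3 + 22^2/4 + 44^2/5) - 3*13
     = 0.076923 * 556.2 - 39
     = 3.784615.
Step 4: No ties, so H is used without correction.
Step 5: Under H0, H ~ chi^2(2); p-value = 0.150724.
Step 6: alpha = 0.05. fail to reject H0.

H = 3.7846, df = 2, p = 0.150724, fail to reject H0.


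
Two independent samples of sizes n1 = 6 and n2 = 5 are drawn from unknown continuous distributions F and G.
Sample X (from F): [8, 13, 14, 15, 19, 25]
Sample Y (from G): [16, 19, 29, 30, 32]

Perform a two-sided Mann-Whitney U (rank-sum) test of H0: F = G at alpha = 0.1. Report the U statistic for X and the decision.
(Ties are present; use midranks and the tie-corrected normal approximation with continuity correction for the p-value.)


Step 1: Combine and sort all 11 observations; assign midranks.
sorted (value, group): (8,X), (13,X), (14,X), (15,X), (16,Y), (19,X), (19,Y), (25,X), (29,Y), (30,Y), (32,Y)
ranks: 8->1, 13->2, 14->3, 15->4, 16->5, 19->6.5, 19->6.5, 25->8, 29->9, 30->10, 32->11
Step 2: Rank sum for X: R1 = 1 + 2 + 3 + 4 + 6.5 + 8 = 24.5.
Step 3: U_X = R1 - n1(n1+1)/2 = 24.5 - 6*7/2 = 24.5 - 21 = 3.5.
       U_Y = n1*n2 - U_X = 30 - 3.5 = 26.5.
Step 4: Ties are present, so use the tie-corrected normal approximation (with continuity correction) for the p-value.
Step 5: p-value = 0.044126; compare to alpha = 0.1. reject H0.

U_X = 3.5, p = 0.044126, reject H0 at alpha = 0.1.


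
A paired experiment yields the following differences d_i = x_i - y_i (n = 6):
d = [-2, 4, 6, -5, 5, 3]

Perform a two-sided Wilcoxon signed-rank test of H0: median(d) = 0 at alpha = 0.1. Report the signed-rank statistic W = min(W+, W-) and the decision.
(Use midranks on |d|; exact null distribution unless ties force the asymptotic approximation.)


Step 1: Drop any zero differences (none here) and take |d_i|.
|d| = [2, 4, 6, 5, 5, 3]
Step 2: Midrank |d_i| (ties get averaged ranks).
ranks: |2|->1, |4|->3, |6|->6, |5|->4.5, |5|->4.5, |3|->2
Step 3: Attach original signs; sum ranks with positive sign and with negative sign.
W+ = 3 + 6 + 4.5 + 2 = 15.5
W- = 1 + 4.5 = 5.5
(Check: W+ + W- = 21 should equal n(n+1)/2 = 21.)
Step 4: Test statistic W = min(W+, W-) = 5.5.
Step 5: Ties in |d|, so use the tie-corrected normal approximation.
        E[W] = n(n+1)/4 = 6*7/4 = 10.5.
        Tie groups: |d|=5 (t=2); sum(t^3 - t) = 6.
        Var[W] = n(n+1)(2n+1)/24 - sum(t^3-t)/48 = 546/24 - 6/48 = 22.625.
        z = (W - E[W]) / sqrt(Var[W]) = (5.5 - 10.5) / 4.7566 = -1.0512.
        Two-sided p = 2*Phi(z) = 0.293177.
Step 6: alpha = 0.1. fail to reject H0.

W+ = 15.5, W- = 5.5, W = min = 5.5, p = 0.293177, fail to reject H0.


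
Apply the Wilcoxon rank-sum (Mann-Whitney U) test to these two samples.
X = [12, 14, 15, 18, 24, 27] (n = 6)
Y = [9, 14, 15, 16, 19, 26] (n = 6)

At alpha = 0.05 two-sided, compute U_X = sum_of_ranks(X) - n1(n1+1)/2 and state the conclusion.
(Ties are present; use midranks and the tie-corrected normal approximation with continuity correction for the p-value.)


Step 1: Combine and sort all 12 observations; assign midranks.
sorted (value, group): (9,Y), (12,X), (14,X), (14,Y), (15,X), (15,Y), (16,Y), (18,X), (19,Y), (24,X), (26,Y), (27,X)
ranks: 9->1, 12->2, 14->3.5, 14->3.5, 15->5.5, 15->5.5, 16->7, 18->8, 19->9, 24->10, 26->11, 27->12
Step 2: Rank sum for X: R1 = 2 + 3.5 + 5.5 + 8 + 10 + 12 = 41.
Step 3: U_X = R1 - n1(n1+1)/2 = 41 - 6*7/2 = 41 - 21 = 20.
       U_Y = n1*n2 - U_X = 36 - 20 = 16.
Step 4: Ties are present, so use the tie-corrected normal approximation (with continuity correction) for the p-value.
Step 5: p-value = 0.809527; compare to alpha = 0.05. fail to reject H0.

U_X = 20, p = 0.809527, fail to reject H0 at alpha = 0.05.


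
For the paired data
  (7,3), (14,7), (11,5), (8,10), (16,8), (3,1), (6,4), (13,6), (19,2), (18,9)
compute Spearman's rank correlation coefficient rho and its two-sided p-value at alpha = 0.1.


Step 1: Rank x and y separately (midranks; no ties here).
rank(x): 7->3, 14->7, 11->5, 8->4, 16->8, 3->1, 6->2, 13->6, 19->10, 18->9
rank(y): 3->3, 7->7, 5->5, 10->10, 8->8, 1->1, 4->4, 6->6, 2->2, 9->9
Step 2: d_i = R_x(i) - R_y(i); compute d_i^2.
  (3-3)^2=0, (7-7)^2=0, (5-5)^2=0, (4-10)^2=36, (8-8)^2=0, (1-1)^2=0, (2-4)^2=4, (6-6)^2=0, (10-2)^2=64, (9-9)^2=0
sum(d^2) = 104.
Step 3: rho = 1 - 6*104 / (10*(10^2 - 1)) = 1 - 624/990 = 0.369697.
Step 4: Under H0, t = rho * sqrt((n-2)/(1-rho^2)) = 1.1254 ~ t(8).
Step 5: Two-sided p-value from the t-distribution with 8 df = 0.293050.
Step 6: alpha = 0.1. fail to reject H0.

rho = 0.3697, p = 0.293050, fail to reject H0 at alpha = 0.1.


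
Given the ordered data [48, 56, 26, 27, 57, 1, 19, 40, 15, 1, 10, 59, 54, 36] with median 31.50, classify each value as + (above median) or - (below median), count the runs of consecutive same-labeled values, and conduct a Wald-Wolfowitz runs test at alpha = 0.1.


Step 1: Compute median = 31.50; label A = above, B = below.
Labels in order: AABBABBABBBAAA  (n_A = 7, n_B = 7)
Step 2: Count runs R = 7.
Step 3: Under H0 (random ordering), E[R] = 2*n_A*n_B/(n_A+n_B) + 1 = 2*7*7/14 + 1 = 8.0000.
        Var[R] = 2*n_A*n_B*(2*n_A*n_B - n_A - n_B) / ((n_A+n_B)^2 * (n_A+n_B-1)) = 8232/2548 = 3.2308.
        SD[R] = 1.7974.
Step 4: Continuity-corrected z = (R + 0.5 - E[R]) / SD[R] = (7 + 0.5 - 8.0000) / 1.7974 = -0.2782.
Step 5: Two-sided p-value via normal approximation = 2*(1 - Phi(|z|)) = 0.780879.
Step 6: alpha = 0.1. fail to reject H0.

R = 7, z = -0.2782, p = 0.780879, fail to reject H0.
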